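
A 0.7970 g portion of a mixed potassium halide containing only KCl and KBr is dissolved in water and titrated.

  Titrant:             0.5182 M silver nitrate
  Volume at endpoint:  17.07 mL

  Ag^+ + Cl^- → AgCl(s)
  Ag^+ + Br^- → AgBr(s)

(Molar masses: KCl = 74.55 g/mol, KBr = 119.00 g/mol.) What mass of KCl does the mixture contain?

0.4287 g

n(AgNO3) = 0.01707 × 0.5182 = 8.846 × 10^-3 mol
Let x = n(KCl), y = n(KBr).
Titrant: 1x + 1y = 8.846 × 10^-3;  mass: 74.55x + 119.00y = 0.7970
Solving, x = 5.751 × 10^-3 mol, y = 3.095 × 10^-3 mol
mass of KCl = 5.751 × 10^-3 × 74.55 = 0.4287 g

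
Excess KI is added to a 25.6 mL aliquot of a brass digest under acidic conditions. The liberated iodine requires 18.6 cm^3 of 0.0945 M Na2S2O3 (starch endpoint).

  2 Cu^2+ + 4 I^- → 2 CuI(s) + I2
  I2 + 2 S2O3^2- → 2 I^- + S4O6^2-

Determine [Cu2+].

0.0687 M

n(S2O3^2-) = 0.0186 × 0.0945 = 1.76 × 10^-3 mol
n(I2) = n(S2O3^2-)/2 = 8.79 × 10^-4 mol
From the 2:1 ratio, n(Cu2+) in the aliquot = 2/1 × 8.79 × 10^-4 = 1.76 × 10^-3 mol
[Cu2+] = 1.76 × 10^-3 / 0.0256 = 0.0687 mol/L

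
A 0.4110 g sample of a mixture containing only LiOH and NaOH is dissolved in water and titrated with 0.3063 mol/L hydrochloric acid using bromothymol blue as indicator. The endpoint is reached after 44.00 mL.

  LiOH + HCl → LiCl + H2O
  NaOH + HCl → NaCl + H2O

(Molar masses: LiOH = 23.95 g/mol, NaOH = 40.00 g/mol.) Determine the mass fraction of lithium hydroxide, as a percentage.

46.50 %

n(HCl) = 0.04400 × 0.3063 = 0.01348 mol
Let x = n(LiOH), y = n(NaOH).
Titrant: 1x + 1y = 0.01348;  mass: 23.95x + 40.00y = 0.4110
Solving, x = 7.981 × 10^-3 mol, y = 5.497 × 10^-3 mol
mass of LiOH = 7.981 × 10^-3 × 23.95 = 0.1911 g
% LiOH = 0.1911 / 0.4110 × 100 = 46.50 %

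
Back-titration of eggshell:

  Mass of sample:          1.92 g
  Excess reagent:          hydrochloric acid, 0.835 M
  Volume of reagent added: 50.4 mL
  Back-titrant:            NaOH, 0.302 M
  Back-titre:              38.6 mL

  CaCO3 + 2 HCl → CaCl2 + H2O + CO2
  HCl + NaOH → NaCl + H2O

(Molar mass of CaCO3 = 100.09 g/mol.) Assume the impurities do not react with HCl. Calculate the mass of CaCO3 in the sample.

1.52 g

n(HCl) added = 0.0504 × 0.835 = 0.0421 mol
n(NaOH) used in back-titration = 0.0386 × 0.302 = 0.0117 mol
n(HCl) left over = 0.0117 mol (1:1 ratio)
n(HCl) consumed by analyte = 0.0421 − 0.0117 = 0.0304 mol
From the 1:2 ratio, n(CaCO3) = 1/2 × 0.0304 = 0.0152 mol
mass of CaCO3 = 0.0152 × 100.09 = 1.52 g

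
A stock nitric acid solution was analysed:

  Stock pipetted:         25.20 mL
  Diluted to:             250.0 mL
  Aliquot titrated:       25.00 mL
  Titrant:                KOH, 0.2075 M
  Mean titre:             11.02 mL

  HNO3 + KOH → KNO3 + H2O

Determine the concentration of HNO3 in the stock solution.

n(KOH) = 0.01102 × 0.2075 = 2.287 × 10^-3 mol
n(HNO3) in the aliquot = 2.287 × 10^-3 mol (1:1 ratio)
[HNO3]_dilute = 2.287 × 10^-3 / 0.02500 = 0.09147 mol/L
Dilution factor = 250.0 / 25.20 = 9.921
[HNO3]_stock = 0.09147 × 9.921 = 0.9074 mol/L

0.9074 M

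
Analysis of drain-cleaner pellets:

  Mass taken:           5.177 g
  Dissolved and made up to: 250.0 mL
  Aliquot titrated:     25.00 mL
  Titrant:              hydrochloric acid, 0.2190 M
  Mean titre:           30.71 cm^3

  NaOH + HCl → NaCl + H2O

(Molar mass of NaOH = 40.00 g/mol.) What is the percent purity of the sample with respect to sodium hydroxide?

51.96 %

n(HCl) per titration = 0.03071 × 0.2190 = 6.725 × 10^-3 mol
n(NaOH) in each aliquot = 6.725 × 10^-3 mol (1:1 ratio)
n(NaOH) in the whole flask = 6.725 × 10^-3 × 250.0/25.00 = 0.06725 mol
mass of NaOH = 0.06725 × 40.00 = 2.690 g
% NaOH = 2.690 / 5.177 × 100 = 51.96 %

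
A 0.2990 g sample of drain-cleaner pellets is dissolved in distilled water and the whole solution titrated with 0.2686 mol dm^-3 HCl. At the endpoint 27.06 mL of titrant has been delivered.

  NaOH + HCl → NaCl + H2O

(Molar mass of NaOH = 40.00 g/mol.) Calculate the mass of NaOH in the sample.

n(HCl) = 0.02706 L × 0.2686 mol/L = 7.268 × 10^-3 mol
n(NaOH) = 7.268 × 10^-3 mol (1:1 ratio)
mass of NaOH = 7.268 × 10^-3 × 40.00 g/mol = 0.2907 g

0.2907 g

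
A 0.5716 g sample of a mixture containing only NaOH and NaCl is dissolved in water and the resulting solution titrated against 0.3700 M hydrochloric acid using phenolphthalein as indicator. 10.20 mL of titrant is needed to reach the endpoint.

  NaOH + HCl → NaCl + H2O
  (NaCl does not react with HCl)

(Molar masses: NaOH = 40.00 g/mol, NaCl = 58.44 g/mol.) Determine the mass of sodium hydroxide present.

n(HCl) = 0.01020 × 0.3700 = 3.774 × 10^-3 mol
Let x = n(NaOH), y = n(NaCl).
Titrant: 1x = 3.774 × 10^-3;  mass: 40.00x + 58.44y = 0.5716
Solving, x = 3.774 × 10^-3 mol, y = 7.198 × 10^-3 mol
mass of NaOH = 3.774 × 10^-3 × 40.00 = 0.1510 g

0.1510 g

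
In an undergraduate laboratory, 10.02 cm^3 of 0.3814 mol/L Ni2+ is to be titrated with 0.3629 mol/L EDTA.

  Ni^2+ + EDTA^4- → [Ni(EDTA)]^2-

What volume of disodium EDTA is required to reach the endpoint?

n(Ni2+) = 0.01002 L × 0.3814 mol/L = 3.822 × 10^-3 mol
n(EDTA) = 3.822 × 10^-3 mol (1:1 stoichiometry)
V(EDTA) = 3.822 × 10^-3 mol / 0.3629 mol/L = 0.01053 L = 10.53 mL

10.53 mL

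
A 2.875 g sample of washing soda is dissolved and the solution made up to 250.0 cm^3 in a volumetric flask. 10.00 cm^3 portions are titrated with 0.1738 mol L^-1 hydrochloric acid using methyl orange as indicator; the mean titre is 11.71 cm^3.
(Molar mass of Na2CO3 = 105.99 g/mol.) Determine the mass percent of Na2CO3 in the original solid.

Na2CO3 + 2 HCl → 2 NaCl + H2O + CO2
n(HCl) per titration = 0.01171 × 0.1738 = 2.035 × 10^-3 mol
From the 1:2 ratio, n(Na2CO3) in each aliquot = 1/2 × 2.035 × 10^-3 = 1.018 × 10^-3 mol
n(Na2CO3) in the whole flask = 1.018 × 10^-3 × 250.0/10.00 = 0.02544 mol
mass of Na2CO3 = 0.02544 × 105.99 = 2.696 g
% Na2CO3 = 2.696 / 2.875 × 100 = 93.79 %

93.79 %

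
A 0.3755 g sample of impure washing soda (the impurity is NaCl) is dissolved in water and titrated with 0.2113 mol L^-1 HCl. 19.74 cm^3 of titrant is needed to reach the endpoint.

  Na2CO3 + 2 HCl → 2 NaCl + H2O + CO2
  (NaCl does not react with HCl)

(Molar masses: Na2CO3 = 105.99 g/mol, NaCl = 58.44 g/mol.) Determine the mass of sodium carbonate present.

0.2210 g

n(HCl) = 0.01974 × 0.2113 = 4.171 × 10^-3 mol
Let x = n(Na2CO3), y = n(NaCl).
Titrant: 2x = 4.171 × 10^-3;  mass: 105.99x + 58.44y = 0.3755
Solving, x = 2.086 × 10^-3 mol, y = 2.643 × 10^-3 mol
mass of Na2CO3 = 2.086 × 10^-3 × 105.99 = 0.2210 g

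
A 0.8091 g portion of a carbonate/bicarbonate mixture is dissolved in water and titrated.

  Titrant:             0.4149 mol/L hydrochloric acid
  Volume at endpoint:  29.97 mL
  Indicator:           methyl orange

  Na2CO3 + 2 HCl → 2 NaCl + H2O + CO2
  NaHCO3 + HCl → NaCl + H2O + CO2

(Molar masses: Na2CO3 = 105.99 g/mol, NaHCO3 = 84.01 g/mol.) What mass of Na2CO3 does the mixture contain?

0.4024 g

n(HCl) = 0.02997 × 0.4149 = 0.01243 mol
Let x = n(Na2CO3), y = n(NaHCO3).
Titrant: 2x + 1y = 0.01243;  mass: 105.99x + 84.01y = 0.8091
Solving, x = 3.797 × 10^-3 mol, y = 4.841 × 10^-3 mol
mass of Na2CO3 = 3.797 × 10^-3 × 105.99 = 0.4024 g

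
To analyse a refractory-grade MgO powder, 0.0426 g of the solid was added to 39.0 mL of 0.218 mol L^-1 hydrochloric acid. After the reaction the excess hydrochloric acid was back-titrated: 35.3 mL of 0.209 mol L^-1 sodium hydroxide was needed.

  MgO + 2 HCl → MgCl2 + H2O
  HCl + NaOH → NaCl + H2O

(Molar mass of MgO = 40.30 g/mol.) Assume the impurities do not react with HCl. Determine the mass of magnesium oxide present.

0.0227 g

n(HCl) added = 0.0390 × 0.218 = 8.50 × 10^-3 mol
n(NaOH) used in back-titration = 0.0353 × 0.209 = 7.38 × 10^-3 mol
n(HCl) left over = 7.38 × 10^-3 mol (1:1 ratio)
n(HCl) consumed by analyte = 8.50 × 10^-3 − 7.38 × 10^-3 = 1.12 × 10^-3 mol
From the 1:2 ratio, n(MgO) = 1/2 × 1.12 × 10^-3 = 5.62 × 10^-4 mol
mass of MgO = 5.62 × 10^-4 × 40.30 = 0.0227 g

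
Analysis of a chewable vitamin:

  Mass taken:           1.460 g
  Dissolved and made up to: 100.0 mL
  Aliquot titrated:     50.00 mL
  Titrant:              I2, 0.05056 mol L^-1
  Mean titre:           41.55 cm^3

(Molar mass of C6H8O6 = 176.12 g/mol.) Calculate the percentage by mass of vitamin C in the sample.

50.68 %

C6H8O6 + I2 → C6H6O6 + 2 HI
n(I2) per titration = 0.04155 × 0.05056 = 2.101 × 10^-3 mol
n(C6H8O6) in each aliquot = 2.101 × 10^-3 mol (1:1 ratio)
n(C6H8O6) in the whole flask = 2.101 × 10^-3 × 100.0/50.00 = 4.202 × 10^-3 mol
mass of C6H8O6 = 4.202 × 10^-3 × 176.12 = 0.7400 g
% C6H8O6 = 0.7400 / 1.460 × 100 = 50.68 %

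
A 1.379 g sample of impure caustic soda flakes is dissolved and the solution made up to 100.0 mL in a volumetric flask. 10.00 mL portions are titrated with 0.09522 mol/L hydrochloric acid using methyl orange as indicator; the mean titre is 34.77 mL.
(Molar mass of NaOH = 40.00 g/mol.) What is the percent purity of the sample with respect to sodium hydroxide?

NaOH + HCl → NaCl + H2O
n(HCl) per titration = 0.03477 × 0.09522 = 3.311 × 10^-3 mol
n(NaOH) in each aliquot = 3.311 × 10^-3 mol (1:1 ratio)
n(NaOH) in the whole flask = 3.311 × 10^-3 × 100.0/10.00 = 0.03311 mol
mass of NaOH = 0.03311 × 40.00 = 1.324 g
% NaOH = 1.324 / 1.379 × 100 = 96.03 %

96.03 %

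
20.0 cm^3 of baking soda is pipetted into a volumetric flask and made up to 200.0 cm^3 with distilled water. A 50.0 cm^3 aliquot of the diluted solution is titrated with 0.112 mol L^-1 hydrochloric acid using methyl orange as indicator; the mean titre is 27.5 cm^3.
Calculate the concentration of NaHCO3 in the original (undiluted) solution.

NaHCO3 + HCl → NaCl + H2O + CO2
n(HCl) = 0.0275 × 0.112 = 3.08 × 10^-3 mol
n(NaHCO3) in the aliquot = 3.08 × 10^-3 mol (1:1 ratio)
[NaHCO3]_dilute = 3.08 × 10^-3 / 0.0500 = 0.0616 mol/L
Dilution factor = 200.0 / 20.0 = 10.00
[NaHCO3]_stock = 0.0616 × 10.00 = 0.616 mol/L

0.616 mol/L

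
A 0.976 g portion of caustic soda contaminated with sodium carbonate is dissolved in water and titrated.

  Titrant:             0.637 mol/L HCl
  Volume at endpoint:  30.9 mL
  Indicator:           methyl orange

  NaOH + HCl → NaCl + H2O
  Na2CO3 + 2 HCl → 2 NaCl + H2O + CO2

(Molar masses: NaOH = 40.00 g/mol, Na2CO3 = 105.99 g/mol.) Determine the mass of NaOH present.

0.207 g

n(HCl) = 0.0309 × 0.637 = 0.0197 mol
Let x = n(NaOH), y = n(Na2CO3).
Titrant: 1x + 2y = 0.0197;  mass: 40.00x + 105.99y = 0.976
Solving, x = 5.16 × 10^-3 mol, y = 7.26 × 10^-3 mol
mass of NaOH = 5.16 × 10^-3 × 40.00 = 0.207 g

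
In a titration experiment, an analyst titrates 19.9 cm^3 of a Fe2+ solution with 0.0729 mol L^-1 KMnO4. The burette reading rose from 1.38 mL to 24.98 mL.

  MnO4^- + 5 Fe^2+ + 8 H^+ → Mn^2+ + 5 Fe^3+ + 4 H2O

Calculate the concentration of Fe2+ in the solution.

0.432 mol/L

n(KMnO4) = 0.0236 L × 0.0729 mol/L = 1.72 × 10^-3 mol
From the 5:1 mole ratio, n(Fe2+) = 5/1 × 1.72 × 10^-3 = 8.60 × 10^-3 mol
[Fe2+] = 8.60 × 10^-3 mol / 0.0199 L = 0.432 mol/L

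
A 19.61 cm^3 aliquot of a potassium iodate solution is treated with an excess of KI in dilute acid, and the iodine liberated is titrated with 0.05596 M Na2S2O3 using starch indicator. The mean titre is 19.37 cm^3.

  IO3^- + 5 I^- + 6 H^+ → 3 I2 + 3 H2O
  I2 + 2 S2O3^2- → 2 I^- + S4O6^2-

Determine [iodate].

0.009213 M

n(S2O3^2-) = 0.01937 × 0.05596 = 1.084 × 10^-3 mol
n(I2) = n(S2O3^2-)/2 = 5.420 × 10^-4 mol
From the 1:3 ratio, n(IO3^-) in the aliquot = 1/3 × 5.420 × 10^-4 = 1.807 × 10^-4 mol
[IO3^-] = 1.807 × 10^-4 / 0.01961 = 0.009213 mol/L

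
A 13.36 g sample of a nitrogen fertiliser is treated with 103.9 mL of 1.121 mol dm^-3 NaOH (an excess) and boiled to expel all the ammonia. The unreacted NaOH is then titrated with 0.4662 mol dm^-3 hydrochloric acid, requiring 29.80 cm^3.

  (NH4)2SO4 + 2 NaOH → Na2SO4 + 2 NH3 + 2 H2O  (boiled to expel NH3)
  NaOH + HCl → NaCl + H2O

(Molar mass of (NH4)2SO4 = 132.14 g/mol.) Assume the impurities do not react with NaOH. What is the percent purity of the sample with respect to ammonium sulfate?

n(NaOH) added = 0.1039 × 1.121 = 0.1165 mol
n(HCl) used in back-titration = 0.02980 × 0.4662 = 0.01389 mol
n(NaOH) left over = 0.01389 mol (1:1 ratio)
n(NaOH) consumed by analyte = 0.1165 − 0.01389 = 0.1026 mol
From the 1:2 ratio, n((NH4)2SO4) = 1/2 × 0.1026 = 0.05129 mol
mass of (NH4)2SO4 = 0.05129 × 132.14 = 6.777 g
% (NH4)2SO4 = 6.777 / 13.36 × 100 = 50.73 %

50.73 %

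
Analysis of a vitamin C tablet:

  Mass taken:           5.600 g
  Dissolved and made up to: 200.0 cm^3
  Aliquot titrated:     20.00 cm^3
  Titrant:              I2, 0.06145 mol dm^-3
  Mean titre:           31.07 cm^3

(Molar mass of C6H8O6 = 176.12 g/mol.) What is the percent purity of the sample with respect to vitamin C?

C6H8O6 + I2 → C6H6O6 + 2 HI
n(I2) per titration = 0.03107 × 0.06145 = 1.909 × 10^-3 mol
n(C6H8O6) in each aliquot = 1.909 × 10^-3 mol (1:1 ratio)
n(C6H8O6) in the whole flask = 1.909 × 10^-3 × 200.0/20.00 = 0.01909 mol
mass of C6H8O6 = 0.01909 × 176.12 = 3.363 g
% C6H8O6 = 3.363 / 5.600 × 100 = 60.05 %

60.05 %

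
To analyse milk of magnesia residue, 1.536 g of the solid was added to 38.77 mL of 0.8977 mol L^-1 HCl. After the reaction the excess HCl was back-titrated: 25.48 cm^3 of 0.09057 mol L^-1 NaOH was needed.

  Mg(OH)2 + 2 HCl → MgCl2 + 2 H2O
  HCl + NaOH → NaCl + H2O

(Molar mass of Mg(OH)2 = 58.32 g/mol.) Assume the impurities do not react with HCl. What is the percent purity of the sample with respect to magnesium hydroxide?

n(HCl) added = 0.03877 × 0.8977 = 0.03480 mol
n(NaOH) used in back-titration = 0.02548 × 0.09057 = 2.308 × 10^-3 mol
n(HCl) left over = 2.308 × 10^-3 mol (1:1 ratio)
n(HCl) consumed by analyte = 0.03480 − 2.308 × 10^-3 = 0.03250 mol
From the 1:2 ratio, n(Mg(OH)2) = 1/2 × 0.03250 = 0.01625 mol
mass of Mg(OH)2 = 0.01625 × 58.32 = 0.9476 g
% Mg(OH)2 = 0.9476 / 1.536 × 100 = 61.69 %

61.69 %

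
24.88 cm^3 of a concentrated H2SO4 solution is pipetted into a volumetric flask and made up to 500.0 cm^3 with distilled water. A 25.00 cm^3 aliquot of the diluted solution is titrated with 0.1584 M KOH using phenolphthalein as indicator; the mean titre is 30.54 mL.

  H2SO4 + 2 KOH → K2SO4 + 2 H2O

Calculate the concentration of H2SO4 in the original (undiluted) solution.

n(KOH) = 0.03054 × 0.1584 = 4.838 × 10^-3 mol
From the 1:2 ratio, n(H2SO4) in the aliquot = 1/2 × 4.838 × 10^-3 = 2.419 × 10^-3 mol
[H2SO4]_dilute = 2.419 × 10^-3 / 0.02500 = 0.09675 mol/L
Dilution factor = 500.0 / 24.88 = 20.10
[H2SO4]_stock = 0.09675 × 20.10 = 1.944 mol/L

1.944 M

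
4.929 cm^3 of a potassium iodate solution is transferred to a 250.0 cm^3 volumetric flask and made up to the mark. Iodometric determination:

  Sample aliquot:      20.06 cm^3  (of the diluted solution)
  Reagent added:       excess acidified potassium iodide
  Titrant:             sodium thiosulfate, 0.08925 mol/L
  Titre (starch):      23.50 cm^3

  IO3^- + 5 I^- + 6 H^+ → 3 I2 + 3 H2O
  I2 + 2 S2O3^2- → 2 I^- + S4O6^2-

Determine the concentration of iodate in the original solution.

0.8838 mol/L

n(S2O3^2-) = 0.02350 × 0.08925 = 2.097 × 10^-3 mol
n(I2) = n(S2O3^2-)/2 = 1.049 × 10^-3 mol
From the 1:3 ratio, n(IO3^-) in the aliquot = 1/3 × 1.049 × 10^-3 = 3.496 × 10^-4 mol
[IO3^-]_dilute = 3.496 × 10^-4 / 0.02006 = 0.01743 mol/L
[IO3^-]_original = 0.01743 × 250.0/4.929 = 0.8838 mol/L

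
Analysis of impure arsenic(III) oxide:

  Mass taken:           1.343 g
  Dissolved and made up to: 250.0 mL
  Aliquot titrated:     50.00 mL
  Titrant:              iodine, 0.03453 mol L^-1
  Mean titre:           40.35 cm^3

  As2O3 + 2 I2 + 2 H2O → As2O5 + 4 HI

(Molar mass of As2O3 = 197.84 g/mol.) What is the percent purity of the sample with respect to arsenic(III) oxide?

51.31 %

n(I2) per titration = 0.04035 × 0.03453 = 1.393 × 10^-3 mol
From the 1:2 ratio, n(As2O3) in each aliquot = 1/2 × 1.393 × 10^-3 = 6.966 × 10^-4 mol
n(As2O3) in the whole flask = 6.966 × 10^-4 × 250.0/50.00 = 3.483 × 10^-3 mol
mass of As2O3 = 3.483 × 10^-3 × 197.84 = 0.6891 g
% As2O3 = 0.6891 / 1.343 × 100 = 51.31 %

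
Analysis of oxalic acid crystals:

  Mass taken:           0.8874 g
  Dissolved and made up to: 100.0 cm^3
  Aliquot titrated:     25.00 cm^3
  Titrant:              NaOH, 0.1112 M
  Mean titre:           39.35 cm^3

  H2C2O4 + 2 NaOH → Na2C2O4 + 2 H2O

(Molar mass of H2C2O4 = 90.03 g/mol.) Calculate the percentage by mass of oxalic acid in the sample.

n(NaOH) per titration = 0.03935 × 0.1112 = 4.376 × 10^-3 mol
From the 1:2 ratio, n(H2C2O4) in each aliquot = 1/2 × 4.376 × 10^-3 = 2.188 × 10^-3 mol
n(H2C2O4) in the whole flask = 2.188 × 10^-3 × 100.0/25.00 = 8.751 × 10^-3 mol
mass of H2C2O4 = 8.751 × 10^-3 × 90.03 = 0.7879 g
% H2C2O4 = 0.7879 / 0.8874 × 100 = 88.79 %

88.79 %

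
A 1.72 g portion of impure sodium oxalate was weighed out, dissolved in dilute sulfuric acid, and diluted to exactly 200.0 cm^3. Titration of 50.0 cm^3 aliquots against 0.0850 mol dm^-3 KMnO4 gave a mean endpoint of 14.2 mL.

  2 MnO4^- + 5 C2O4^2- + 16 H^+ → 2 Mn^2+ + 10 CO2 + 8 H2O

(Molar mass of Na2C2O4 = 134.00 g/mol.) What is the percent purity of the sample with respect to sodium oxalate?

94.0 %

n(KMnO4) per titration = 0.0142 × 0.0850 = 1.21 × 10^-3 mol
From the 5:2 ratio, n(Na2C2O4) in each aliquot = 5/2 × 1.21 × 10^-3 = 3.02 × 10^-3 mol
n(Na2C2O4) in the whole flask = 3.02 × 10^-3 × 200.0/50.0 = 0.0121 mol
mass of Na2C2O4 = 0.0121 × 134.00 = 1.62 g
% Na2C2O4 = 1.62 / 1.72 × 100 = 94.0 %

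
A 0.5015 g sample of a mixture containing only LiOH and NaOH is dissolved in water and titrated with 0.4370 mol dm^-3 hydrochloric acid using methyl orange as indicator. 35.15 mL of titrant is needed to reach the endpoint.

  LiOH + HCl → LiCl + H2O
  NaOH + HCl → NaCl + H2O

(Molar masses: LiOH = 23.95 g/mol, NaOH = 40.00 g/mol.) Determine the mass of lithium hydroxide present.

0.1685 g

n(HCl) = 0.03515 × 0.4370 = 0.01536 mol
Let x = n(LiOH), y = n(NaOH).
Titrant: 1x + 1y = 0.01536;  mass: 23.95x + 40.00y = 0.5015
Solving, x = 7.036 × 10^-3 mol, y = 8.325 × 10^-3 mol
mass of LiOH = 7.036 × 10^-3 × 23.95 = 0.1685 g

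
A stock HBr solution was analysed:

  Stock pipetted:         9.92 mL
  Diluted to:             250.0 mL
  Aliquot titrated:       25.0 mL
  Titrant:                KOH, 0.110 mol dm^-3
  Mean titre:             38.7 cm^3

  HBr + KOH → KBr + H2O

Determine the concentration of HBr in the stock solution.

n(KOH) = 0.0387 × 0.110 = 4.26 × 10^-3 mol
n(HBr) in the aliquot = 4.26 × 10^-3 mol (1:1 ratio)
[HBr]_dilute = 4.26 × 10^-3 / 0.0250 = 0.170 mol/L
Dilution factor = 250.0 / 9.92 = 25.20
[HBr]_stock = 0.170 × 25.20 = 4.29 mol/L

4.29 mol/L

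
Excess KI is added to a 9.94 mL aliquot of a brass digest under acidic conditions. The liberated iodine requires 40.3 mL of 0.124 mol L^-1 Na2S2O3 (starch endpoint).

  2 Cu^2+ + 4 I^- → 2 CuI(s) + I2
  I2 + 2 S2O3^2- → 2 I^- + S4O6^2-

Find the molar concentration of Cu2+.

0.503 mol/L

n(S2O3^2-) = 0.0403 × 0.124 = 5.00 × 10^-3 mol
n(I2) = n(S2O3^2-)/2 = 2.50 × 10^-3 mol
From the 2:1 ratio, n(Cu2+) in the aliquot = 2/1 × 2.50 × 10^-3 = 5.00 × 10^-3 mol
[Cu2+] = 5.00 × 10^-3 / 0.00994 = 0.503 mol/L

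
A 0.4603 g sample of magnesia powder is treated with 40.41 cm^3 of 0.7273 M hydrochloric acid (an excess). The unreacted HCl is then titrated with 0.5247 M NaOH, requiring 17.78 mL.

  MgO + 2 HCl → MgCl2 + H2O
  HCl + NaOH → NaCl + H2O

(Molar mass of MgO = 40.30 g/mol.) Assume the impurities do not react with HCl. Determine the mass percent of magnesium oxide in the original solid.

87.82 %

n(HCl) added = 0.04041 × 0.7273 = 0.02939 mol
n(NaOH) used in back-titration = 0.01778 × 0.5247 = 9.329 × 10^-3 mol
n(HCl) left over = 9.329 × 10^-3 mol (1:1 ratio)
n(HCl) consumed by analyte = 0.02939 − 9.329 × 10^-3 = 0.02006 mol
From the 1:2 ratio, n(MgO) = 1/2 × 0.02006 = 0.01003 mol
mass of MgO = 0.01003 × 40.30 = 0.4042 g
% MgO = 0.4042 / 0.4603 × 100 = 87.82 %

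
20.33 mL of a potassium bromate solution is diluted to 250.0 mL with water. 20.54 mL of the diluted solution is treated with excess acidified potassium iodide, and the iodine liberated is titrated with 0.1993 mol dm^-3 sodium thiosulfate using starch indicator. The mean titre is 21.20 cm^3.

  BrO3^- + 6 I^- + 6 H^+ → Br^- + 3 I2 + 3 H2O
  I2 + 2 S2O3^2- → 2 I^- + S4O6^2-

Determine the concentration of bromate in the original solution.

0.4216 mol/L

n(S2O3^2-) = 0.02120 × 0.1993 = 4.225 × 10^-3 mol
n(I2) = n(S2O3^2-)/2 = 2.113 × 10^-3 mol
From the 1:3 ratio, n(BrO3^-) in the aliquot = 1/3 × 2.113 × 10^-3 = 7.042 × 10^-4 mol
[BrO3^-]_dilute = 7.042 × 10^-4 / 0.02054 = 0.03428 mol/L
[BrO3^-]_original = 0.03428 × 250.0/20.33 = 0.4216 mol/L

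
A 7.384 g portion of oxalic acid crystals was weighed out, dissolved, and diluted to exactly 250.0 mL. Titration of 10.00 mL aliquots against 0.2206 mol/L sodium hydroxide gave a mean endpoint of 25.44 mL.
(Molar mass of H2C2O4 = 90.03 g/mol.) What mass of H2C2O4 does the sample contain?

6.316 g

H2C2O4 + 2 NaOH → Na2C2O4 + 2 H2O
n(NaOH) per titration = 0.02544 × 0.2206 = 5.612 × 10^-3 mol
From the 1:2 ratio, n(H2C2O4) in each aliquot = 1/2 × 5.612 × 10^-3 = 2.806 × 10^-3 mol
n(H2C2O4) in the whole flask = 2.806 × 10^-3 × 250.0/10.00 = 0.07015 mol
mass of H2C2O4 = 0.07015 × 90.03 = 6.316 g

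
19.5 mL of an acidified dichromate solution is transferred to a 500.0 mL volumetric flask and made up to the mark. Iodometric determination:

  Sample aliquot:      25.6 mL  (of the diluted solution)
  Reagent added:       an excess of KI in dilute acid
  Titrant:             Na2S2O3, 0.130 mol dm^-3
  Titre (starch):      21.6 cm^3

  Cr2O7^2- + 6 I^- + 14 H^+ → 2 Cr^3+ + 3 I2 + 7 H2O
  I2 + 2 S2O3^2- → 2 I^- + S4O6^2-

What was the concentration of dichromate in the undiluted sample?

n(S2O3^2-) = 0.0216 × 0.130 = 2.81 × 10^-3 mol
n(I2) = n(S2O3^2-)/2 = 1.40 × 10^-3 mol
From the 1:3 ratio, n(Cr2O7^2-) in the aliquot = 1/3 × 1.40 × 10^-3 = 4.68 × 10^-4 mol
[Cr2O7^2-]_dilute = 4.68 × 10^-4 / 0.0256 = 0.0183 mol/L
[Cr2O7^2-]_original = 0.0183 × 500.0/19.5 = 0.469 mol/L

0.469 mol/L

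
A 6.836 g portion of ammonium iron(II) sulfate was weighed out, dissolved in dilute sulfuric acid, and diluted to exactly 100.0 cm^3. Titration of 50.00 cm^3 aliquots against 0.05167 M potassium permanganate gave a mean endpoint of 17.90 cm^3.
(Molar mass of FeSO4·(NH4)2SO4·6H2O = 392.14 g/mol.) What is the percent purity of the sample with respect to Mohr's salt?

53.06 %

MnO4^- + 5 Fe^2+ + 8 H^+ → Mn^2+ + 5 Fe^3+ + 4 H2O
n(KMnO4) per titration = 0.01790 × 0.05167 = 9.249 × 10^-4 mol
From the 5:1 ratio, n(FeSO4·(NH4)2SO4·6H2O) in each aliquot = 5/1 × 9.249 × 10^-4 = 4.624 × 10^-3 mol
n(FeSO4·(NH4)2SO4·6H2O) in the whole flask = 4.624 × 10^-3 × 100.0/50.00 = 9.249 × 10^-3 mol
mass of FeSO4·(NH4)2SO4·6H2O = 9.249 × 10^-3 × 392.14 = 3.627 g
% FeSO4·(NH4)2SO4·6H2O = 3.627 / 6.836 × 100 = 53.06 %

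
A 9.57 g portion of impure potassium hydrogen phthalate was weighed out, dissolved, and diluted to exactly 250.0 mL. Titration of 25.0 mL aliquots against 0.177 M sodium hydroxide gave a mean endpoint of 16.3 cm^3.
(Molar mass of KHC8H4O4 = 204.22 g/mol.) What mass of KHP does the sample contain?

5.89 g

KHC8H4O4 + NaOH → KNaC8H4O4 + H2O
n(NaOH) per titration = 0.0163 × 0.177 = 2.89 × 10^-3 mol
n(KHC8H4O4) in each aliquot = 2.89 × 10^-3 mol (1:1 ratio)
n(KHC8H4O4) in the whole flask = 2.89 × 10^-3 × 250.0/25.0 = 0.0289 mol
mass of KHC8H4O4 = 0.0289 × 204.22 = 5.89 g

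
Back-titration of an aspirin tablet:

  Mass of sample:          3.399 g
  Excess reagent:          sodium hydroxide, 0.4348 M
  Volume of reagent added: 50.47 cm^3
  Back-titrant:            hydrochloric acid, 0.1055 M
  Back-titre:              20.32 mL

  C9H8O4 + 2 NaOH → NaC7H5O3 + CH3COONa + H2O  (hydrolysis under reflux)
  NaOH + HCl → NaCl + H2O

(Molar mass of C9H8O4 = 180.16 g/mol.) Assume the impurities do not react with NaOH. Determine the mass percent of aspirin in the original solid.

n(NaOH) added = 0.05047 × 0.4348 = 0.02194 mol
n(HCl) used in back-titration = 0.02032 × 0.1055 = 2.144 × 10^-3 mol
n(NaOH) left over = 2.144 × 10^-3 mol (1:1 ratio)
n(NaOH) consumed by analyte = 0.02194 − 2.144 × 10^-3 = 0.01980 mol
From the 1:2 ratio, n(C9H8O4) = 1/2 × 0.01980 = 9.900 × 10^-3 mol
mass of C9H8O4 = 9.900 × 10^-3 × 180.16 = 1.784 g
% C9H8O4 = 1.784 / 3.399 × 100 = 52.48 %

52.48 %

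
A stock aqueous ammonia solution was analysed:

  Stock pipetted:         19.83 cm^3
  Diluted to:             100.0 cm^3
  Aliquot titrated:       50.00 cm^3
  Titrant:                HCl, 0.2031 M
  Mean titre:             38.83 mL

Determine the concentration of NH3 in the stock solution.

0.7954 M

NH3 + HCl → NH4Cl
n(HCl) = 0.03883 × 0.2031 = 7.886 × 10^-3 mol
n(NH3) in the aliquot = 7.886 × 10^-3 mol (1:1 ratio)
[NH3]_dilute = 7.886 × 10^-3 / 0.05000 = 0.1577 mol/L
Dilution factor = 100.0 / 19.83 = 5.043
[NH3]_stock = 0.1577 × 5.043 = 0.7954 mol/L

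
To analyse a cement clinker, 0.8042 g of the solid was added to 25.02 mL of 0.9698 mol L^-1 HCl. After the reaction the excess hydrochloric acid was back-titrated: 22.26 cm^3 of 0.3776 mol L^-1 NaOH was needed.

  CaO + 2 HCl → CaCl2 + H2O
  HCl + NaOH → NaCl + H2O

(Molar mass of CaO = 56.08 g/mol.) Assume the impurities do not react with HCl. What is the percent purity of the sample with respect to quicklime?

55.30 %

n(HCl) added = 0.02502 × 0.9698 = 0.02426 mol
n(NaOH) used in back-titration = 0.02226 × 0.3776 = 8.405 × 10^-3 mol
n(HCl) left over = 8.405 × 10^-3 mol (1:1 ratio)
n(HCl) consumed by analyte = 0.02426 − 8.405 × 10^-3 = 0.01586 mol
From the 1:2 ratio, n(CaO) = 1/2 × 0.01586 = 7.930 × 10^-3 mol
mass of CaO = 7.930 × 10^-3 × 56.08 = 0.4447 g
% CaO = 0.4447 / 0.8042 × 100 = 55.30 %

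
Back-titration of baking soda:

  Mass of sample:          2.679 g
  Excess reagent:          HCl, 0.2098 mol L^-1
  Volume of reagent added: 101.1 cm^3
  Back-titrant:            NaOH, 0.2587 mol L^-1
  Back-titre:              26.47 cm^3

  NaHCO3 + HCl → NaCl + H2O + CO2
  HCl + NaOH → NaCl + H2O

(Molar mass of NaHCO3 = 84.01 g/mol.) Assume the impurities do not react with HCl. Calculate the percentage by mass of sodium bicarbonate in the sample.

n(HCl) added = 0.1011 × 0.2098 = 0.02121 mol
n(NaOH) used in back-titration = 0.02647 × 0.2587 = 6.848 × 10^-3 mol
n(HCl) left over = 6.848 × 10^-3 mol (1:1 ratio)
n(HCl) consumed by analyte = 0.02121 − 6.848 × 10^-3 = 0.01436 mol
n(NaHCO3) = 0.01436 mol (1:1 ratio)
mass of NaHCO3 = 0.01436 × 84.01 = 1.207 g
% NaHCO3 = 1.207 / 2.679 × 100 = 45.04 %

45.04 %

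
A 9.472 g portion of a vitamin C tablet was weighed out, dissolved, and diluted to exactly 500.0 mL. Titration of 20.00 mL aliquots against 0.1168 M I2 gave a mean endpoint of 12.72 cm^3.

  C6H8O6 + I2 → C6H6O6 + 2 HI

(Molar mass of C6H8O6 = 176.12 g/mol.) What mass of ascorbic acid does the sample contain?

n(I2) per titration = 0.01272 × 0.1168 = 1.486 × 10^-3 mol
n(C6H8O6) in each aliquot = 1.486 × 10^-3 mol (1:1 ratio)
n(C6H8O6) in the whole flask = 1.486 × 10^-3 × 500.0/20.00 = 0.03714 mol
mass of C6H8O6 = 0.03714 × 176.12 = 6.542 g

6.542 g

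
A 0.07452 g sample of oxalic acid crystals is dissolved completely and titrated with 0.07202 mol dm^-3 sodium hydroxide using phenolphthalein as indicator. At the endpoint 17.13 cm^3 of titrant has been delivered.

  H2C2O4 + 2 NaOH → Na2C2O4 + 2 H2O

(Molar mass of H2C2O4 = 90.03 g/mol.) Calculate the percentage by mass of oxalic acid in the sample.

74.52 %

n(NaOH) = 0.01713 L × 0.07202 mol/L = 1.234 × 10^-3 mol
From the 1:2 ratio, n(H2C2O4) = 1/2 × 1.234 × 10^-3 = 6.169 × 10^-4 mol
mass of H2C2O4 = 6.169 × 10^-4 × 90.03 g/mol = 0.05554 g
% H2C2O4 = 0.05554 / 0.07452 × 100 = 74.52 %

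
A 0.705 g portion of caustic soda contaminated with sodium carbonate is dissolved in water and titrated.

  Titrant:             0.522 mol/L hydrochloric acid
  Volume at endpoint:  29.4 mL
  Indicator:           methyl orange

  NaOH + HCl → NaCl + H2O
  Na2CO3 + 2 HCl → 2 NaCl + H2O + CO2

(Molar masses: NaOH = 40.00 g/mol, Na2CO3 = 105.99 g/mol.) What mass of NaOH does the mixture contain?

n(HCl) = 0.0294 × 0.522 = 0.0153 mol
Let x = n(NaOH), y = n(Na2CO3).
Titrant: 1x + 2y = 0.0153;  mass: 40.00x + 105.99y = 0.705
Solving, x = 8.33 × 10^-3 mol, y = 3.51 × 10^-3 mol
mass of NaOH = 8.33 × 10^-3 × 40.00 = 0.333 g

0.333 g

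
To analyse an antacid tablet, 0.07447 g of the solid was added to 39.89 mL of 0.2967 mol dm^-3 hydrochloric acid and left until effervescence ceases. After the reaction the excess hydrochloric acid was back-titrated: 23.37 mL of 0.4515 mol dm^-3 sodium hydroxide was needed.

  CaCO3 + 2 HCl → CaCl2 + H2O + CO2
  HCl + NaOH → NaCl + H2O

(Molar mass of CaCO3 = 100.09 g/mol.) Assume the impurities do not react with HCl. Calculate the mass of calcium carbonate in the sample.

n(HCl) added = 0.03989 × 0.2967 = 0.01184 mol
n(NaOH) used in back-titration = 0.02337 × 0.4515 = 0.01055 mol
n(HCl) left over = 0.01055 mol (1:1 ratio)
n(HCl) consumed by analyte = 0.01184 − 0.01055 = 1.284 × 10^-3 mol
From the 1:2 ratio, n(CaCO3) = 1/2 × 1.284 × 10^-3 = 6.419 × 10^-4 mol
mass of CaCO3 = 6.419 × 10^-4 × 100.09 = 0.06425 g

0.06425 g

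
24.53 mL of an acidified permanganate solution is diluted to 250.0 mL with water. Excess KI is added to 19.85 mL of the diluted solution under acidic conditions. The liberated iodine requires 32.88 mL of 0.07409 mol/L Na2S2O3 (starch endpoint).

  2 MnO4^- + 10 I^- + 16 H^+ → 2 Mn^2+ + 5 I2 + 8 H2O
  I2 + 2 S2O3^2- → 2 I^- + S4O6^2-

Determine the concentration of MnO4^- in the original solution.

0.2502 mol/L

n(S2O3^2-) = 0.03288 × 0.07409 = 2.436 × 10^-3 mol
n(I2) = n(S2O3^2-)/2 = 1.218 × 10^-3 mol
From the 2:5 ratio, n(MnO4^-) in the aliquot = 2/5 × 1.218 × 10^-3 = 4.872 × 10^-4 mol
[MnO4^-]_dilute = 4.872 × 10^-4 / 0.01985 = 0.02454 mol/L
[MnO4^-]_original = 0.02454 × 250.0/24.53 = 0.2502 mol/L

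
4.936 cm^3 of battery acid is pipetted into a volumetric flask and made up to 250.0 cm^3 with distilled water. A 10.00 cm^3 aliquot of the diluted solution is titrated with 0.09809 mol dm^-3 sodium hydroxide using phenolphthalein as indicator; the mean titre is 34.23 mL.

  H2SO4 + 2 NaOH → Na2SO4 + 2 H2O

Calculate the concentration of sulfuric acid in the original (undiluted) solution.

n(NaOH) = 0.03423 × 0.09809 = 3.358 × 10^-3 mol
From the 1:2 ratio, n(H2SO4) in the aliquot = 1/2 × 3.358 × 10^-3 = 1.679 × 10^-3 mol
[H2SO4]_dilute = 1.679 × 10^-3 / 0.01000 = 0.1679 mol/L
Dilution factor = 250.0 / 4.936 = 50.65
[H2SO4]_stock = 0.1679 × 50.65 = 8.503 mol/L

8.503 mol/L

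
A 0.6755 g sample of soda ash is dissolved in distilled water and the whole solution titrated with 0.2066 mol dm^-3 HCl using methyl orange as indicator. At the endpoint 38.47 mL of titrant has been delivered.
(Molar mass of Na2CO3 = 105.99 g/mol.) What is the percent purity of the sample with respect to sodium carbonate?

62.35 %

Na2CO3 + 2 HCl → 2 NaCl + H2O + CO2
n(HCl) = 0.03847 L × 0.2066 mol/L = 7.948 × 10^-3 mol
From the 1:2 ratio, n(Na2CO3) = 1/2 × 7.948 × 10^-3 = 3.974 × 10^-3 mol
mass of Na2CO3 = 3.974 × 10^-3 × 105.99 g/mol = 0.4212 g
% Na2CO3 = 0.4212 / 0.6755 × 100 = 62.35 %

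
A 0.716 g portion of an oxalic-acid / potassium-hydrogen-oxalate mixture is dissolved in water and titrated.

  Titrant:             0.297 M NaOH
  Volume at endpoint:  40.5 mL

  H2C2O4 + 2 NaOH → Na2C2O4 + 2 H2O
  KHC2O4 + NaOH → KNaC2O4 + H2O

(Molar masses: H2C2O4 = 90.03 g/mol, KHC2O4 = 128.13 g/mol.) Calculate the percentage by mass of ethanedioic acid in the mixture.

62.4 %

n(NaOH) = 0.0405 × 0.297 = 0.0120 mol
Let x = n(H2C2O4), y = n(KHC2O4).
Titrant: 2x + 1y = 0.0120;  mass: 90.03x + 128.13y = 0.716
Solving, x = 4.96 × 10^-3 mol, y = 2.10 × 10^-3 mol
mass of H2C2O4 = 4.96 × 10^-3 × 90.03 = 0.447 g
% H2C2O4 = 0.447 / 0.716 × 100 = 62.4 %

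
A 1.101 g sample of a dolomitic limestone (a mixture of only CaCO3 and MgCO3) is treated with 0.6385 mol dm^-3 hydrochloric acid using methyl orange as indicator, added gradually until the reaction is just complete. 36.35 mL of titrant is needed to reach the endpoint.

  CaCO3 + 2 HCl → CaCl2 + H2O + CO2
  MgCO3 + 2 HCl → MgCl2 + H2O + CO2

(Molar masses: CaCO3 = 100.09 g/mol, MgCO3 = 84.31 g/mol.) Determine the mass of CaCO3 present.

0.7777 g

n(HCl) = 0.03635 × 0.6385 = 0.02321 mol
Let x = n(CaCO3), y = n(MgCO3).
Titrant: 2x + 2y = 0.02321;  mass: 100.09x + 84.31y = 1.101
Solving, x = 7.770 × 10^-3 mol, y = 3.835 × 10^-3 mol
mass of CaCO3 = 7.770 × 10^-3 × 100.09 = 0.7777 g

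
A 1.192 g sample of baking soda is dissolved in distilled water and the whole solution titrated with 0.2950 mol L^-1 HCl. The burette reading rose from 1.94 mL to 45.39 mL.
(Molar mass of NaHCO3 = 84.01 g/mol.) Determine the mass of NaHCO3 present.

1.077 g

NaHCO3 + HCl → NaCl + H2O + CO2
n(HCl) = 0.04345 L × 0.2950 mol/L = 0.01282 mol
n(NaHCO3) = 0.01282 mol (1:1 ratio)
mass of NaHCO3 = 0.01282 × 84.01 g/mol = 1.077 g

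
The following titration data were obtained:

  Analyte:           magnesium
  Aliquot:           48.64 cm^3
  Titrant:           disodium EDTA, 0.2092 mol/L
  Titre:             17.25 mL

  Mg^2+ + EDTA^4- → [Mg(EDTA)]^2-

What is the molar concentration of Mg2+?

n(EDTA) = 0.01725 L × 0.2092 mol/L = 3.609 × 10^-3 mol
n(Mg2+) = 3.609 × 10^-3 mol (1:1 mole ratio)
[Mg2+] = 3.609 × 10^-3 mol / 0.04864 L = 0.07419 mol/L

0.07419 mol/L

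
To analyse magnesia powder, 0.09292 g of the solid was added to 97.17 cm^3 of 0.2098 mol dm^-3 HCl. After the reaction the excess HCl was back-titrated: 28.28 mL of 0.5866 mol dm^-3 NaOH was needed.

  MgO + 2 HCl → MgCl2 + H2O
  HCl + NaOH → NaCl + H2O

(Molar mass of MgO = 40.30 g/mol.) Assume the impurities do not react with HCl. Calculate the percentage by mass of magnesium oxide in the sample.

n(HCl) added = 0.09717 × 0.2098 = 0.02039 mol
n(NaOH) used in back-titration = 0.02828 × 0.5866 = 0.01659 mol
n(HCl) left over = 0.01659 mol (1:1 ratio)
n(HCl) consumed by analyte = 0.02039 − 0.01659 = 3.797 × 10^-3 mol
From the 1:2 ratio, n(MgO) = 1/2 × 3.797 × 10^-3 = 1.899 × 10^-3 mol
mass of MgO = 1.899 × 10^-3 × 40.30 = 0.07651 g
% MgO = 0.07651 / 0.09292 × 100 = 82.34 %

82.34 %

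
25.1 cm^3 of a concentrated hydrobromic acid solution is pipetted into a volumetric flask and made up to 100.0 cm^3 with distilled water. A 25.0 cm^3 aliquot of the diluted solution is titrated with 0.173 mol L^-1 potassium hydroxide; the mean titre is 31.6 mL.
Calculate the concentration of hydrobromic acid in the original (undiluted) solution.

0.871 mol/L

HBr + KOH → KBr + H2O
n(KOH) = 0.0316 × 0.173 = 5.47 × 10^-3 mol
n(HBr) in the aliquot = 5.47 × 10^-3 mol (1:1 ratio)
[HBr]_dilute = 5.47 × 10^-3 / 0.0250 = 0.219 mol/L
Dilution factor = 100.0 / 25.1 = 3.984
[HBr]_stock = 0.219 × 3.984 = 0.871 mol/L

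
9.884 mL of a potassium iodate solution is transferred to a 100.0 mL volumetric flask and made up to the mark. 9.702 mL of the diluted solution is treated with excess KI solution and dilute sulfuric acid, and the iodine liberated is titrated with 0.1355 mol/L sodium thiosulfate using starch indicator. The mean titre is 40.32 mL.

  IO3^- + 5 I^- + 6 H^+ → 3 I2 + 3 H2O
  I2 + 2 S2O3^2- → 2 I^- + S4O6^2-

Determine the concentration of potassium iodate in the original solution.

0.9495 mol/L

n(S2O3^2-) = 0.04032 × 0.1355 = 5.463 × 10^-3 mol
n(I2) = n(S2O3^2-)/2 = 2.732 × 10^-3 mol
From the 1:3 ratio, n(IO3^-) in the aliquot = 1/3 × 2.732 × 10^-3 = 9.106 × 10^-4 mol
[IO3^-]_dilute = 9.106 × 10^-4 / 0.009702 = 0.09385 mol/L
[IO3^-]_original = 0.09385 × 100.0/9.884 = 0.9495 mol/L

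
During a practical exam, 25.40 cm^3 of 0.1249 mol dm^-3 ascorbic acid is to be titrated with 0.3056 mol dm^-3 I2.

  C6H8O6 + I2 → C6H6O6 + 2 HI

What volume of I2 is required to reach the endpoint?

10.38 mL

n(C6H8O6) = 0.02540 L × 0.1249 mol/L = 3.172 × 10^-3 mol
n(I2) = 3.172 × 10^-3 mol (1:1 stoichiometry)
V(I2) = 3.172 × 10^-3 mol / 0.3056 mol/L = 0.01038 L = 10.38 mL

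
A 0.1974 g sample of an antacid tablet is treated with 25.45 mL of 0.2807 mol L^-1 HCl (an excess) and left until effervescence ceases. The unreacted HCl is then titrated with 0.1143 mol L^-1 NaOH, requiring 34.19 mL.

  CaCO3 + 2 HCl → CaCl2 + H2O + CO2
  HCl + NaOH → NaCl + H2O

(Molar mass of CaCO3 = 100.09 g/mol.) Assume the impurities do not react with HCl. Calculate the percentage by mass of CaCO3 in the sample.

82.04 %

n(HCl) added = 0.02545 × 0.2807 = 7.144 × 10^-3 mol
n(NaOH) used in back-titration = 0.03419 × 0.1143 = 3.908 × 10^-3 mol
n(HCl) left over = 3.908 × 10^-3 mol (1:1 ratio)
n(HCl) consumed by analyte = 7.144 × 10^-3 − 3.908 × 10^-3 = 3.236 × 10^-3 mol
From the 1:2 ratio, n(CaCO3) = 1/2 × 3.236 × 10^-3 = 1.618 × 10^-3 mol
mass of CaCO3 = 1.618 × 10^-3 × 100.09 = 0.1619 g
% CaCO3 = 0.1619 / 0.1974 × 100 = 82.04 %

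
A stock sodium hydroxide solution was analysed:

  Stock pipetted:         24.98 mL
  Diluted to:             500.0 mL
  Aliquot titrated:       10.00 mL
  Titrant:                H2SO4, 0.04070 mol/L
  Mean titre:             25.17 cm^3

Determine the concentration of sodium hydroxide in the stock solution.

2 NaOH + H2SO4 → Na2SO4 + 2 H2O
n(H2SO4) = 0.02517 × 0.04070 = 1.024 × 10^-3 mol
From the 2:1 ratio, n(NaOH) in the aliquot = 2/1 × 1.024 × 10^-3 = 2.049 × 10^-3 mol
[NaOH]_dilute = 2.049 × 10^-3 / 0.01000 = 0.2049 mol/L
Dilution factor = 500.0 / 24.98 = 20.02
[NaOH]_stock = 0.2049 × 20.02 = 4.101 mol/L

4.101 mol/L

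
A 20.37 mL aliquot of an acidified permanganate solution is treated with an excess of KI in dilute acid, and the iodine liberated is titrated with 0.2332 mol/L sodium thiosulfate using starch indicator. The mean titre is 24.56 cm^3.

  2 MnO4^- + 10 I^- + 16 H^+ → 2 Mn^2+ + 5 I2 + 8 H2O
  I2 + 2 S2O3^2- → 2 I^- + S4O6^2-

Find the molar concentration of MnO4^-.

0.05623 mol/L

n(S2O3^2-) = 0.02456 × 0.2332 = 5.727 × 10^-3 mol
n(I2) = n(S2O3^2-)/2 = 2.864 × 10^-3 mol
From the 2:5 ratio, n(MnO4^-) in the aliquot = 2/5 × 2.864 × 10^-3 = 1.145 × 10^-3 mol
[MnO4^-] = 1.145 × 10^-3 / 0.02037 = 0.05623 mol/L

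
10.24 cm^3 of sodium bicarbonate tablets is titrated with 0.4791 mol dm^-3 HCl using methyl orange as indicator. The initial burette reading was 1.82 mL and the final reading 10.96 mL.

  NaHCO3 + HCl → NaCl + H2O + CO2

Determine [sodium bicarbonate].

n(HCl) = 0.009140 L × 0.4791 mol/L = 4.379 × 10^-3 mol
n(NaHCO3) = 4.379 × 10^-3 mol (1:1 mole ratio)
[NaHCO3] = 4.379 × 10^-3 mol / 0.01024 L = 0.4276 mol/L

0.4276 mol/L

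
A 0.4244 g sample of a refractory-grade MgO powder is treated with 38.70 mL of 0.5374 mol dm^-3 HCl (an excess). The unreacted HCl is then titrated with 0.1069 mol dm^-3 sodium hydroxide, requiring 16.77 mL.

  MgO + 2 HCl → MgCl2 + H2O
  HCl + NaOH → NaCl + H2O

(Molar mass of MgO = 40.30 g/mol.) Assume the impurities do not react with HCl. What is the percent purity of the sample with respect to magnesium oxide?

n(HCl) added = 0.03870 × 0.5374 = 0.02080 mol
n(NaOH) used in back-titration = 0.01677 × 0.1069 = 1.793 × 10^-3 mol
n(HCl) left over = 1.793 × 10^-3 mol (1:1 ratio)
n(HCl) consumed by analyte = 0.02080 − 1.793 × 10^-3 = 0.01900 mol
From the 1:2 ratio, n(MgO) = 1/2 × 0.01900 = 9.502 × 10^-3 mol
mass of MgO = 9.502 × 10^-3 × 40.30 = 0.3829 g
% MgO = 0.3829 / 0.4244 × 100 = 90.23 %

90.23 %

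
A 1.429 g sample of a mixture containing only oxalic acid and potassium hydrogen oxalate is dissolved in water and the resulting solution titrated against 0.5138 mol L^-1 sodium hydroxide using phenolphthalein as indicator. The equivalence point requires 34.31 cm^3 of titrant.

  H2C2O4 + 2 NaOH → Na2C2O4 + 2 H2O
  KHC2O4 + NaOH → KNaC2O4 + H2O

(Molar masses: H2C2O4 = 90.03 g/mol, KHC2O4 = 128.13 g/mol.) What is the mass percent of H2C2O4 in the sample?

31.45 %

n(NaOH) = 0.03431 × 0.5138 = 0.01763 mol
Let x = n(H2C2O4), y = n(KHC2O4).
Titrant: 2x + 1y = 0.01763;  mass: 90.03x + 128.13y = 1.429
Solving, x = 4.991 × 10^-3 mol, y = 7.645 × 10^-3 mol
mass of H2C2O4 = 4.991 × 10^-3 × 90.03 = 0.4494 g
% H2C2O4 = 0.4494 / 1.429 × 100 = 31.45 %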